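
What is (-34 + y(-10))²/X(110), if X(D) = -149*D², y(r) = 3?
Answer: -961/1802900 ≈ -0.00053303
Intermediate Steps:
(-34 + y(-10))²/X(110) = (-34 + 3)²/((-149*110²)) = (-31)²/((-149*12100)) = 961/(-1802900) = 961*(-1/1802900) = -961/1802900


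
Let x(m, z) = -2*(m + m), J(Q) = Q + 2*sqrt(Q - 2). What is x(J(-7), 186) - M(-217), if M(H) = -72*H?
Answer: -15596 - 24*I ≈ -15596.0 - 24.0*I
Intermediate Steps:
J(Q) = Q + 2*sqrt(-2 + Q)
x(m, z) = -4*m
x(J(-7), 186) - M(-217) = -4*(-7 + 2*sqrt(-2 - 7)) - (-72)*(-217) = -4*(-7 + 2*sqrt(-9)) - 1*15624 = -4*(-7 + 2*(3*I)) - 15624 = -4*(-7 + 6*I) - 15624 = (28 - 24*I) - 15624 = -15596 - 24*I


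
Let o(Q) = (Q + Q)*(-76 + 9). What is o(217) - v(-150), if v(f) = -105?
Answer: -28973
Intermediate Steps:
o(Q) = -134*Q (o(Q) = (2*Q)*(-67) = -134*Q)
o(217) - v(-150) = -134*217 - 1*(-105) = -29078 + 105 = -28973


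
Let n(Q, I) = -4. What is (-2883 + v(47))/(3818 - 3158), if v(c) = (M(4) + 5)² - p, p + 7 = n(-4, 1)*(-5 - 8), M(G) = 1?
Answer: -241/55 ≈ -4.3818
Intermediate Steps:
p = 45 (p = -7 - 4*(-5 - 8) = -7 - 4*(-13) = -7 + 52 = 45)
v(c) = -9 (v(c) = (1 + 5)² - 1*45 = 6² - 45 = 36 - 45 = -9)
(-2883 + v(47))/(3818 - 3158) = (-2883 - 9)/(3818 - 3158) = -2892/660 = -2892*1/660 = -241/55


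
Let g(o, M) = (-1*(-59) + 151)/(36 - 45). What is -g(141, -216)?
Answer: 70/3 ≈ 23.333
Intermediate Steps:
g(o, M) = -70/3 (g(o, M) = (59 + 151)/(-9) = 210*(-⅑) = -70/3)
-g(141, -216) = -1*(-70/3) = 70/3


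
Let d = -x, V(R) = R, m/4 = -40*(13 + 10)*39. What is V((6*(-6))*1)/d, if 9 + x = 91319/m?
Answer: -5166720/1382999 ≈ -3.7359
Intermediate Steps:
m = -143520 (m = 4*(-40*(13 + 10)*39) = 4*(-40*23*39) = 4*(-920*39) = 4*(-35880) = -143520)
x = -1382999/143520 (x = -9 + 91319/(-143520) = -9 + 91319*(-1/143520) = -9 - 91319/143520 = -1382999/143520 ≈ -9.6363)
d = 1382999/143520 (d = -1*(-1382999/143520) = 1382999/143520 ≈ 9.6363)
V((6*(-6))*1)/d = ((6*(-6))*1)/(1382999/143520) = -36*1*(143520/1382999) = -36*143520/1382999 = -5166720/1382999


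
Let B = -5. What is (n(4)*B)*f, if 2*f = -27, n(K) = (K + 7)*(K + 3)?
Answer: 10395/2 ≈ 5197.5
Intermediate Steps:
n(K) = (3 + K)*(7 + K) (n(K) = (7 + K)*(3 + K) = (3 + K)*(7 + K))
f = -27/2 (f = (½)*(-27) = -27/2 ≈ -13.500)
(n(4)*B)*f = ((21 + 4² + 10*4)*(-5))*(-27/2) = ((21 + 16 + 40)*(-5))*(-27/2) = (77*(-5))*(-27/2) = -385*(-27/2) = 10395/2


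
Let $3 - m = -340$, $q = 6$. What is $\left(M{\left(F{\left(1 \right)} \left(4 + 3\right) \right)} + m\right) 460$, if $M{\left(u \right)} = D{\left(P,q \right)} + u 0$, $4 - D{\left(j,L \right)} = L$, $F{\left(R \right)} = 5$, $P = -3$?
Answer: $156860$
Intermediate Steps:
$D{\left(j,L \right)} = 4 - L$
$M{\left(u \right)} = -2$ ($M{\left(u \right)} = \left(4 - 6\right) + u 0 = \left(4 - 6\right) + 0 = -2 + 0 = -2$)
$m = 343$ ($m = 3 - -340 = 3 + 340 = 343$)
$\left(M{\left(F{\left(1 \right)} \left(4 + 3\right) \right)} + m\right) 460 = \left(-2 + 343\right) 460 = 341 \cdot 460 = 156860$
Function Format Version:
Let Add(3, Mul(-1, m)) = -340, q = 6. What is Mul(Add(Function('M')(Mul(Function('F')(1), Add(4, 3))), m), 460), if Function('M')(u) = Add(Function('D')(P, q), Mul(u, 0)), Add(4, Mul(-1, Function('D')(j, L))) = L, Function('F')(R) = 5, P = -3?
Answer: 156860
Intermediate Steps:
Function('D')(j, L) = Add(4, Mul(-1, L))
Function('M')(u) = -2 (Function('M')(u) = Add(Add(4, Mul(-1, 6)), Mul(u, 0)) = Add(Add(4, -6), 0) = Add(-2, 0) = -2)
m = 343 (m = Add(3, Mul(-1, -340)) = Add(3, 340) = 343)
Mul(Add(Function('M')(Mul(Function('F')(1), Add(4, 3))), m), 460) = Mul(Add(-2, 343), 460) = Mul(341, 460) = 156860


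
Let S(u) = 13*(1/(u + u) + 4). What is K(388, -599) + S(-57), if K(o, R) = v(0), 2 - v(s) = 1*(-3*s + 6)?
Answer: 5459/114 ≈ 47.886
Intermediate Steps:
v(s) = -4 + 3*s (v(s) = 2 - (-3*s + 6) = 2 - (6 - 3*s) = 2 + (-6 + 3*s) = -4 + 3*s)
S(u) = 52 + 13/(2*u) (S(u) = 13*(1/(2*u) + 4) = 13*(4 + 1/(2*u)) = 52 + 13/(2*u))
K(o, R) = -4 (K(o, R) = -4 + 3*0 = -4 + 0 = -4)
K(388, -599) + S(-57) = -4 + (52 + (13/2)/(-57)) = -4 + (52 + (13/2)*(-1/57)) = -4 + (52 - 13/114) = -4 + 5915/114 = 5459/114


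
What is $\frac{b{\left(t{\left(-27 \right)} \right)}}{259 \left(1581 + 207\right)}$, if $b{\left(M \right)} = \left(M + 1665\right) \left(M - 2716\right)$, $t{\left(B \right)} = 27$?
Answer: $- \frac{379149}{38591} \approx -9.8248$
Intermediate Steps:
$b{\left(M \right)} = \left(-2716 + M\right) \left(1665 + M\right)$ ($b{\left(M \right)} = \left(1665 + M\right) \left(-2716 + M\right) = \left(-2716 + M\right) \left(1665 + M\right)$)
$\frac{b{\left(t{\left(-27 \right)} \right)}}{259 \left(1581 + 207\right)} = \frac{-4522140 + 27^{2} - 28377}{259 \left(1581 + 207\right)} = \frac{-4522140 + 729 - 28377}{259 \cdot 1788} = - \frac{4549788}{463092} = \left(-4549788\right) \frac{1}{463092} = - \frac{379149}{38591}$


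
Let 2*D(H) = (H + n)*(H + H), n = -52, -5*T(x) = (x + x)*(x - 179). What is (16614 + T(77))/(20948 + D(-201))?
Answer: 98778/359005 ≈ 0.27514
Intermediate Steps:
T(x) = -2*x*(-179 + x)/5 (T(x) = -(x + x)*(x - 179)/5 = -2*x*(-179 + x)/5)
D(H) = H*(-52 + H) (D(H) = ((H - 52)*(H + H))/2 = ((-52 + H)*(2*H))/2 = (2*H*(-52 + H))/2 = H*(-52 + H))
(16614 + T(77))/(20948 + D(-201)) = (16614 + (⅖)*77*(179 - 1*77))/(20948 - 201*(-52 - 201)) = (16614 + (⅖)*77*(179 - 77))/(20948 - 201*(-253)) = (16614 + (⅖)*77*102)/(20948 + 50853) = (16614 + 15708/5)/71801 = (98778/5)*(1/71801) = 98778/359005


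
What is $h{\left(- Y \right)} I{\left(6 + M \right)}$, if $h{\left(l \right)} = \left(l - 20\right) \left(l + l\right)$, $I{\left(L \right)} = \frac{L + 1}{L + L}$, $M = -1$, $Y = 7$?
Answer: $\frac{1134}{5} \approx 226.8$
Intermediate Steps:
$I{\left(L \right)} = \frac{1 + L}{2 L}$
$h{\left(l \right)} = 2 l \left(-20 + l\right)$ ($h{\left(l \right)} = \left(-20 + l\right) 2 l = 2 l \left(-20 + l\right)$)
$h{\left(- Y \right)} I{\left(6 + M \right)} = 2 \left(\left(-1\right) 7\right) \left(-20 - 7\right) \frac{1 + \left(6 - 1\right)}{2 \left(6 - 1\right)} = 2 \left(-7\right) \left(-20 - 7\right) \frac{1 + 5}{2 \cdot 5} = 2 \left(-7\right) \left(-27\right) \frac{1}{2} \cdot \frac{1}{5} \cdot 6 = 378 \cdot \frac{3}{5} = \frac{1134}{5}$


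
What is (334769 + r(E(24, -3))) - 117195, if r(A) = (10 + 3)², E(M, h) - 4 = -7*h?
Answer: 217743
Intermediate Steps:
E(M, h) = 4 - 7*h
r(A) = 169 (r(A) = 13² = 169)
(334769 + r(E(24, -3))) - 117195 = (334769 + 169) - 117195 = 334938 - 117195 = 217743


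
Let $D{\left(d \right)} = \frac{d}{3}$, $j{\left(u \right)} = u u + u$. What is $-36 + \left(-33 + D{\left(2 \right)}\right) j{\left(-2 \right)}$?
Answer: $- \frac{302}{3} \approx -100.67$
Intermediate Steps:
$j{\left(u \right)} = u + u^{2}$ ($j{\left(u \right)} = u^{2} + u = u + u^{2}$)
$D{\left(d \right)} = \frac{d}{3}$ ($D{\left(d \right)} = d \frac{1}{3} = \frac{d}{3}$)
$-36 + \left(-33 + D{\left(2 \right)}\right) j{\left(-2 \right)} = -36 + \left(-33 + \frac{1}{3} \cdot 2\right) \left(- 2 \left(1 - 2\right)\right) = -36 + \left(-33 + \frac{2}{3}\right) \left(\left(-2\right) \left(-1\right)\right) = -36 - \frac{194}{3} = - \frac{302}{3}$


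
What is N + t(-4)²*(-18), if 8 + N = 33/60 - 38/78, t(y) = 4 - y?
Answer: -904751/780 ≈ -1159.9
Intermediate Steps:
N = -6191/780 (N = -8 + (33/60 - 38/78) = -8 + (33*(1/60) - 38*1/78) = -8 + (11/20 - 19/39) = -8 + 49/780 = -6191/780 ≈ -7.9372)
N + t(-4)²*(-18) = -6191/780 + (4 - 1*(-4))²*(-18) = -6191/780 + (4 + 4)²*(-18) = -6191/780 + 8²*(-18) = -6191/780 + 64*(-18) = -6191/780 - 1152 = -904751/780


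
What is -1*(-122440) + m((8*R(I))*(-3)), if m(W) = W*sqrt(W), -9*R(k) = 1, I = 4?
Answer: 122440 + 16*sqrt(6)/9 ≈ 1.2244e+5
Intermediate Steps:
R(k) = -1/9 (R(k) = -1/9*1 = -1/9)
m(W) = W**(3/2)
-1*(-122440) + m((8*R(I))*(-3)) = -1*(-122440) + ((8*(-1/9))*(-3))**(3/2) = 122440 + (-8/9*(-3))**(3/2) = 122440 + (8/3)**(3/2) = 122440 + 16*sqrt(6)/9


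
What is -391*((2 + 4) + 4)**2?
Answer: -39100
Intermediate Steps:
-391*((2 + 4) + 4)**2 = -391*(6 + 4)**2 = -391*10**2 = -391*100 = -39100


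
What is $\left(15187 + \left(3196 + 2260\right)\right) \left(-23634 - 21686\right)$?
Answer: $-935540760$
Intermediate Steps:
$\left(15187 + \left(3196 + 2260\right)\right) \left(-23634 - 21686\right) = \left(15187 + 5456\right) \left(-45320\right) = 20643 \left(-45320\right) = -935540760$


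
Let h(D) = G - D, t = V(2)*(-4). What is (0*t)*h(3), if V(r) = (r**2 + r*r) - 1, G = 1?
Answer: 0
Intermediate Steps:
V(r) = -1 + 2*r**2 (V(r) = (r**2 + r**2) - 1 = 2*r**2 - 1 = -1 + 2*r**2)
t = -28 (t = (-1 + 2*2**2)*(-4) = (-1 + 2*4)*(-4) = (-1 + 8)*(-4) = 7*(-4) = -28)
h(D) = 1 - D
(0*t)*h(3) = (0*(-28))*(1 - 1*3) = 0*(1 - 3) = 0*(-2) = 0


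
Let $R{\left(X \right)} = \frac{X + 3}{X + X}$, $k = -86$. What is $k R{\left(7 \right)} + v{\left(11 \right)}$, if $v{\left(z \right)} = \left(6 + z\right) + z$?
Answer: $- \frac{234}{7} \approx -33.429$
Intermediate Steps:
$R{\left(X \right)} = \frac{3 + X}{2 X}$
$v{\left(z \right)} = 6 + 2 z$
$k R{\left(7 \right)} + v{\left(11 \right)} = - 86 \frac{3 + 7}{2 \cdot 7} + \left(6 + 2 \cdot 11\right) = - 86 \cdot \frac{1}{2} \cdot \frac{1}{7} \cdot 10 + \left(6 + 22\right) = \left(-86\right) \frac{5}{7} + 28 = - \frac{430}{7} + 28 = - \frac{234}{7}$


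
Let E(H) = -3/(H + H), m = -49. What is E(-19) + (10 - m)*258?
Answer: 578439/38 ≈ 15222.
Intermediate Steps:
E(H) = -3/(2*H) (E(H) = -3*1/(2*H) = -3/(2*H))
E(-19) + (10 - m)*258 = -3/2/(-19) + (10 - 1*(-49))*258 = -3/2*(-1/19) + (10 + 49)*258 = 3/38 + 59*258 = 3/38 + 15222 = 578439/38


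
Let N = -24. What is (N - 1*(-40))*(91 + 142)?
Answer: 3728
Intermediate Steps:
(N - 1*(-40))*(91 + 142) = (-24 - 1*(-40))*(91 + 142) = (-24 + 40)*233 = 16*233 = 3728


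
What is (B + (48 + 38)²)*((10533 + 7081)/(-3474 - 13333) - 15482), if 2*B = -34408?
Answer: 2552272951104/16807 ≈ 1.5186e+8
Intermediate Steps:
B = -17204 (B = (½)*(-34408) = -17204)
(B + (48 + 38)²)*((10533 + 7081)/(-3474 - 13333) - 15482) = (-17204 + (48 + 38)²)*((10533 + 7081)/(-3474 - 13333) - 15482) = (-17204 + 86²)*(17614/(-16807) - 15482) = (-17204 + 7396)*(17614*(-1/16807) - 15482) = -9808*(-17614/16807 - 15482) = -9808*(-260223588/16807) = 2552272951104/16807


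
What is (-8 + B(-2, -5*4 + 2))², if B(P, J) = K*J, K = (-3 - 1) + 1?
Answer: 2116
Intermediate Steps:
K = -3 (K = -4 + 1 = -3)
B(P, J) = -3*J
(-8 + B(-2, -5*4 + 2))² = (-8 - 3*(-5*4 + 2))² = (-8 - 3*(-20 + 2))² = (-8 - 3*(-18))² = (-8 + 54)² = 46² = 2116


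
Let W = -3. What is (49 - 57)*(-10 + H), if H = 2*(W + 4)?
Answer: 64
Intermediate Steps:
H = 2 (H = 2*(-3 + 4) = 2*1 = 2)
(49 - 57)*(-10 + H) = (49 - 57)*(-10 + 2) = -8*(-8) = 64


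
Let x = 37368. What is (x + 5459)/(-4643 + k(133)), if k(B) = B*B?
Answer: 42827/13046 ≈ 3.2828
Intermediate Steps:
k(B) = B**2
(x + 5459)/(-4643 + k(133)) = (37368 + 5459)/(-4643 + 133**2) = 42827/(-4643 + 17689) = 42827/13046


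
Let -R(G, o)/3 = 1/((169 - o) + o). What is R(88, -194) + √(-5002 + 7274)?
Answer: -3/169 + 4*√142 ≈ 47.648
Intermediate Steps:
R(G, o) = -3/169 (R(G, o) = -3/((169 - o) + o) = -3/169)
R(88, -194) + √(-5002 + 7274) = -3/169 + √(-5002 + 7274) = -3/169 + √2272 = -3/169 + 4*√142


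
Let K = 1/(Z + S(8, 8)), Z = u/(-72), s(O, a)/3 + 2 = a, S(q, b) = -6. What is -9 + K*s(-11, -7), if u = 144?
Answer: -45/8 ≈ -5.6250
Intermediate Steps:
s(O, a) = -6 + 3*a
Z = -2 (Z = 144/(-72) = 144*(-1/72) = -2)
K = -⅛ (K = 1/(-2 - 6) = 1/(-8) = -⅛ ≈ -0.12500)
-9 + K*s(-11, -7) = -9 - (-6 + 3*(-7))/8 = -9 - (-6 - 21)/8 = -9 - ⅛*(-27) = -9 + 27/8 = -45/8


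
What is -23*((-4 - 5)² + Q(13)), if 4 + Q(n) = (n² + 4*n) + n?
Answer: -7153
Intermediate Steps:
Q(n) = -4 + n² + 5*n (Q(n) = -4 + ((n² + 4*n) + n) = -4 + (n² + 5*n) = -4 + n² + 5*n)
-23*((-4 - 5)² + Q(13)) = -23*((-4 - 5)² + (-4 + 13² + 5*13)) = -23*((-9)² + (-4 + 169 + 65)) = -23*(81 + 230) = -23*311 = -7153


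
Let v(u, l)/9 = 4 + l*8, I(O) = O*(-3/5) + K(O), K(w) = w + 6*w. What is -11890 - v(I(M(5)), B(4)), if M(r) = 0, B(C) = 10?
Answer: -12646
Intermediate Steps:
K(w) = 7*w
I(O) = 32*O/5 (I(O) = O*(-3/5) + 7*O = O*(-3*⅕) + 7*O = O*(-⅗) + 7*O = -3*O/5 + 7*O = 32*O/5)
v(u, l) = 36 + 72*l (v(u, l) = 9*(4 + l*8) = 9*(4 + 8*l) = 36 + 72*l)
-11890 - v(I(M(5)), B(4)) = -11890 - (36 + 72*10) = -11890 - (36 + 720) = -11890 - 1*756 = -11890 - 756 = -12646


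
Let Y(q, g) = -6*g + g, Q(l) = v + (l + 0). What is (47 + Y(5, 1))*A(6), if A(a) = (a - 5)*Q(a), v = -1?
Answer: 210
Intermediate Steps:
Q(l) = -1 + l (Q(l) = -1 + (l + 0) = -1 + l)
Y(q, g) = -5*g
A(a) = (-1 + a)*(-5 + a) (A(a) = (a - 5)*(-1 + a) = (-5 + a)*(-1 + a) = (-1 + a)*(-5 + a))
(47 + Y(5, 1))*A(6) = (47 - 5*1)*((-1 + 6)*(-5 + 6)) = (47 - 5)*(5*1) = 42*5 = 210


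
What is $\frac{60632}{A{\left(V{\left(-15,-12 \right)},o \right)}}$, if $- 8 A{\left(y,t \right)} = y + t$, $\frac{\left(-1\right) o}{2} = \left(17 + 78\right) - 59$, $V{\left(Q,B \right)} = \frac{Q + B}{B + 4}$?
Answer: $\frac{3880448}{549} \approx 7068.2$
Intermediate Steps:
$V{\left(Q,B \right)} = \frac{B + Q}{4 + B}$
$o = -72$ ($o = - 2 \left(\left(17 + 78\right) - 59\right) = - 2 \left(95 - 59\right) = \left(-2\right) 36 = -72$)
$A{\left(y,t \right)} = - \frac{t}{8} - \frac{y}{8}$ ($A{\left(y,t \right)} = - \frac{y + t}{8} = - \frac{t + y}{8} = - \frac{t}{8} - \frac{y}{8}$)
$\frac{60632}{A{\left(V{\left(-15,-12 \right)},o \right)}} = \frac{60632}{\left(- \frac{1}{8}\right) \left(-72\right) - \frac{\frac{1}{4 - 12} \left(-12 - 15\right)}{8}} = \frac{60632}{9 - \frac{\frac{1}{-8} \left(-27\right)}{8}} = \frac{60632}{9 - \frac{\left(- \frac{1}{8}\right) \left(-27\right)}{8}} = \frac{60632}{9 - \frac{27}{64}} = \frac{60632}{\frac{549}{64}} = 60632 \cdot \frac{64}{549} = \frac{3880448}{549}$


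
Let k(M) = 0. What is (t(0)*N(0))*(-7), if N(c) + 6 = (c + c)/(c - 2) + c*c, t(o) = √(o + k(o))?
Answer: 0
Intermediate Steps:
t(o) = √o (t(o) = √(o + 0) = √o)
N(c) = -6 + c² + 2*c/(-2 + c) (N(c) = -6 + ((c + c)/(c - 2) + c*c) = -6 + ((2*c)/(-2 + c) + c²) = -6 + (2*c/(-2 + c) + c²) = -6 + (c² + 2*c/(-2 + c)) = -6 + c² + 2*c/(-2 + c))
(t(0)*N(0))*(-7) = (√0*((12 + 0³ - 4*0 - 2*0²)/(-2 + 0)))*(-7) = (0*((12 + 0 + 0 - 2*0)/(-2)))*(-7) = (0*(-(12 + 0 + 0 + 0)/2))*(-7) = (0*(-½*12))*(-7) = (0*(-6))*(-7) = 0*(-7) = 0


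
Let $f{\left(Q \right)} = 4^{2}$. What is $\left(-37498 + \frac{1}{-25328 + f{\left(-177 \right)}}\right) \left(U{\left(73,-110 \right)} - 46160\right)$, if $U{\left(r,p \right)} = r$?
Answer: $\frac{43743447337799}{25312} \approx 1.7282 \cdot 10^{9}$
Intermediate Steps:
$f{\left(Q \right)} = 16$
$\left(-37498 + \frac{1}{-25328 + f{\left(-177 \right)}}\right) \left(U{\left(73,-110 \right)} - 46160\right) = \left(-37498 + \frac{1}{-25328 + 16}\right) \left(73 - 46160\right) = \left(-37498 + \frac{1}{-25312}\right) \left(-46087\right) = \left(-37498 - \frac{1}{25312}\right) \left(-46087\right) = \left(- \frac{949149377}{25312}\right) \left(-46087\right) = \frac{43743447337799}{25312}$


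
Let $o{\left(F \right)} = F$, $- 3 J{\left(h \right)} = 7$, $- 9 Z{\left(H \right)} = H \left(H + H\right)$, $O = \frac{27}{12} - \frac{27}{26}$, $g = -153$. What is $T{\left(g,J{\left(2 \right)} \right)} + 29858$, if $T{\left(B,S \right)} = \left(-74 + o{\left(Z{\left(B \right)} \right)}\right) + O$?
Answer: $\frac{1278327}{52} \approx 24583.0$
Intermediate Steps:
$O = \frac{63}{52}$ ($O = 27 \cdot \frac{1}{12} - \frac{27}{26} = \frac{9}{4} - \frac{27}{26} = \frac{63}{52} \approx 1.2115$)
$Z{\left(H \right)} = - \frac{2 H^{2}}{9}$ ($Z{\left(H \right)} = - \frac{H \left(H + H\right)}{9} = - \frac{H 2 H}{9} = - \frac{2 H^{2}}{9}$)
$J{\left(h \right)} = - \frac{7}{3}$ ($J{\left(h \right)} = \left(- \frac{1}{3}\right) 7 = - \frac{7}{3}$)
$T{\left(B,S \right)} = - \frac{3785}{52} - \frac{2 B^{2}}{9}$ ($T{\left(B,S \right)} = \left(-74 - \frac{2 B^{2}}{9}\right) + \frac{63}{52} = - \frac{3785}{52} - \frac{2 B^{2}}{9}$)
$T{\left(g,J{\left(2 \right)} \right)} + 29858 = \left(- \frac{3785}{52} - \frac{2 \left(-153\right)^{2}}{9}\right) + 29858 = \left(- \frac{3785}{52} - 5202\right) + 29858 = - \frac{274289}{52} + 29858 = \frac{1278327}{52}$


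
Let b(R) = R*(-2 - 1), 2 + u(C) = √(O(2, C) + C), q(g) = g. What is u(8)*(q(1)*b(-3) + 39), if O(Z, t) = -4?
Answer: 0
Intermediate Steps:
u(C) = -2 + √(-4 + C)
b(R) = -3*R (b(R) = R*(-3) = -3*R)
u(8)*(q(1)*b(-3) + 39) = (-2 + √(-4 + 8))*(1*(-3*(-3)) + 39) = (-2 + √4)*(1*9 + 39) = (-2 + 2)*(9 + 39) = 0*48 = 0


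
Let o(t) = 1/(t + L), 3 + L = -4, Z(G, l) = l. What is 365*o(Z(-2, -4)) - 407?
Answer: -4842/11 ≈ -440.18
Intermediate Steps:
L = -7 (L = -3 - 4 = -7)
o(t) = 1/(-7 + t) (o(t) = 1/(t - 7) = 1/(-7 + t))
365*o(Z(-2, -4)) - 407 = 365/(-7 - 4) - 407 = 365/(-11) - 407 = 365*(-1/11) - 407 = -365/11 - 407 = -4842/11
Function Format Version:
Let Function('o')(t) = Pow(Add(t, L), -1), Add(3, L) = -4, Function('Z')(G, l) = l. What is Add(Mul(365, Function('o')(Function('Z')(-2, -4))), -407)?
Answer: Rational(-4842, 11) ≈ -440.18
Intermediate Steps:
L = -7 (L = Add(-3, -4) = -7)
Function('o')(t) = Pow(Add(-7, t), -1) (Function('o')(t) = Pow(Add(t, -7), -1) = Pow(Add(-7, t), -1))
Add(Mul(365, Function('o')(Function('Z')(-2, -4))), -407) = Add(Mul(365, Pow(Add(-7, -4), -1)), -407) = Add(Mul(365, Pow(-11, -1)), -407) = Add(Mul(365, Rational(-1, 11)), -407) = Add(Rational(-365, 11), -407) = Rational(-4842, 11)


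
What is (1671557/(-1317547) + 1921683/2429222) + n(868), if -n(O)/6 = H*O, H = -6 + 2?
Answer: 66673665473130035/3200614158434 ≈ 20832.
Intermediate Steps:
H = -4
n(O) = 24*O (n(O) = -(-24)*O = 24*O)
(1671557/(-1317547) + 1921683/2429222) + n(868) = (1671557/(-1317547) + 1921683/2429222) + 24*868 = (1671557*(-1/1317547) + 1921683*(1/2429222)) + 20832 = (-1671557/1317547 + 1921683/2429222) + 20832 = -1528675367053/3200614158434 + 20832 = 66673665473130035/3200614158434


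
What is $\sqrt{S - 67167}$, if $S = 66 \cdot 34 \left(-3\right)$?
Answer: $3 i \sqrt{8211} \approx 271.84 i$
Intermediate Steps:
$S = -6732$ ($S = 2244 \left(-3\right) = -6732$)
$\sqrt{S - 67167} = \sqrt{-6732 - 67167} = \sqrt{-73899} = 3 i \sqrt{8211}$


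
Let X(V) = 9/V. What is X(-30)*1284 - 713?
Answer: -5491/5 ≈ -1098.2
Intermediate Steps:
X(-30)*1284 - 713 = (9/(-30))*1284 - 713 = (9*(-1/30))*1284 - 713 = -3/10*1284 - 713 = -1926/5 - 713 = -5491/5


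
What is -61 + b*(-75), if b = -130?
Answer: 9689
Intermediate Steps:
-61 + b*(-75) = -61 - 130*(-75) = -61 + 9750 = 9689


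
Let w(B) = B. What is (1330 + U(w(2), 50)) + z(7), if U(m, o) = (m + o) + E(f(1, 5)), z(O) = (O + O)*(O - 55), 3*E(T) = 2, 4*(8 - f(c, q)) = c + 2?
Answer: 2132/3 ≈ 710.67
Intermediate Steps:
f(c, q) = 15/2 - c/4 (f(c, q) = 8 - (c + 2)/4 = 8 - (2 + c)/4 = 8 + (-½ - c/4) = 15/2 - c/4)
E(T) = ⅔ (E(T) = (⅓)*2 = ⅔)
z(O) = 2*O*(-55 + O) (z(O) = (2*O)*(-55 + O) = 2*O*(-55 + O))
U(m, o) = ⅔ + m + o (U(m, o) = (m + o) + ⅔ = ⅔ + m + o)
(1330 + U(w(2), 50)) + z(7) = (1330 + (⅔ + 2 + 50)) + 2*7*(-55 + 7) = (1330 + 158/3) + 2*7*(-48) = 4148/3 - 672 = 2132/3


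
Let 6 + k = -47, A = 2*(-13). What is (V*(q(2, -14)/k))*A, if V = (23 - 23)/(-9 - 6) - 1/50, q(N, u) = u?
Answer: 182/1325 ≈ 0.13736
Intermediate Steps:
A = -26
k = -53 (k = -6 - 47 = -53)
V = -1/50 (V = 0/(-15) - 1*1/50 = 0*(-1/15) - 1/50 = 0 - 1/50 = -1/50 ≈ -0.020000)
(V*(q(2, -14)/k))*A = -(-7)/(25*(-53))*(-26) = -(-7)*(-1)/(25*53)*(-26) = -1/50*14/53*(-26) = -7/1325*(-26) = 182/1325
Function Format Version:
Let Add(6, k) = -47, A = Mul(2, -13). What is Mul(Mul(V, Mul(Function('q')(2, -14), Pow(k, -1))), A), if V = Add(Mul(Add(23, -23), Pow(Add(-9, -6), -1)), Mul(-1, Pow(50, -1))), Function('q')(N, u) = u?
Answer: Rational(182, 1325) ≈ 0.13736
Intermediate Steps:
A = -26
k = -53 (k = Add(-6, -47) = -53)
V = Rational(-1, 50) (V = Add(Mul(0, Pow(-15, -1)), Mul(-1, Rational(1, 50))) = Add(Mul(0, Rational(-1, 15)), Rational(-1, 50)) = Add(0, Rational(-1, 50)) = Rational(-1, 50) ≈ -0.020000)
Mul(Mul(V, Mul(Function('q')(2, -14), Pow(k, -1))), A) = Mul(Mul(Rational(-1, 50), Mul(-14, Pow(-53, -1))), -26) = Mul(Mul(Rational(-1, 50), Mul(-14, Rational(-1, 53))), -26) = Mul(Mul(Rational(-1, 50), Rational(14, 53)), -26) = Mul(Rational(-7, 1325), -26) = Rational(182, 1325)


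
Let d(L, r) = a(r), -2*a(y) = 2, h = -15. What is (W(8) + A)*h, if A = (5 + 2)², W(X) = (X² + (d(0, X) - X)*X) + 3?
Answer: -660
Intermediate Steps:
a(y) = -1 (a(y) = -½*2 = -1)
d(L, r) = -1
W(X) = 3 + X² + X*(-1 - X) (W(X) = (X² + (-1 - X)*X) + 3 = (X² + X*(-1 - X)) + 3 = 3 + X² + X*(-1 - X))
A = 49 (A = 7² = 49)
(W(8) + A)*h = ((3 - 1*8) + 49)*(-15) = ((3 - 8) + 49)*(-15) = (-5 + 49)*(-15) = 44*(-15) = -660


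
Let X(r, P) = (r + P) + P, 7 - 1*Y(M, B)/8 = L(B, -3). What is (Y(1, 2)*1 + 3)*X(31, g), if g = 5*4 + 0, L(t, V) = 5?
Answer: 1349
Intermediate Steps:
g = 20 (g = 20 + 0 = 20)
Y(M, B) = 16 (Y(M, B) = 56 - 8*5 = 56 - 40 = 16)
X(r, P) = r + 2*P (X(r, P) = (P + r) + P = r + 2*P)
(Y(1, 2)*1 + 3)*X(31, g) = (16*1 + 3)*(31 + 2*20) = (16 + 3)*(31 + 40) = 19*71 = 1349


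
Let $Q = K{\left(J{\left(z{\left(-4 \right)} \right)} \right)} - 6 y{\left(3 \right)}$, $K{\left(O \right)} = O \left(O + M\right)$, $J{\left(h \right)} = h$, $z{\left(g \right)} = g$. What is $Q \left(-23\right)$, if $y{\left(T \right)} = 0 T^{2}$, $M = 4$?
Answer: $0$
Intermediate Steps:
$K{\left(O \right)} = O \left(4 + O\right)$ ($K{\left(O \right)} = O \left(O + 4\right) = O \left(4 + O\right)$)
$y{\left(T \right)} = 0$
$Q = 0$ ($Q = - 4 \left(4 - 4\right) - 0 = \left(-4\right) 0 + 0 = 0 + 0 = 0$)
$Q \left(-23\right) = 0 \left(-23\right) = 0$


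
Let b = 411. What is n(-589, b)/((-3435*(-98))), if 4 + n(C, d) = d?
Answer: 407/336630 ≈ 0.0012090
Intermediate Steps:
n(C, d) = -4 + d
n(-589, b)/((-3435*(-98))) = (-4 + 411)/((-3435*(-98))) = 407/((-15*(-22442))) = 407/336630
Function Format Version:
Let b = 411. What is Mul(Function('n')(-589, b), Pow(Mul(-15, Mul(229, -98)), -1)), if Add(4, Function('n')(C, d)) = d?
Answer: Rational(407, 336630) ≈ 0.0012090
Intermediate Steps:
Function('n')(C, d) = Add(-4, d)
Mul(Function('n')(-589, b), Pow(Mul(-15, Mul(229, -98)), -1)) = Mul(Add(-4, 411), Pow(Mul(-15, Mul(229, -98)), -1)) = Mul(407, Pow(Mul(-15, -22442), -1)) = Mul(407, Pow(336630, -1)) = Mul(407, Rational(1, 336630)) = Rational(407, 336630)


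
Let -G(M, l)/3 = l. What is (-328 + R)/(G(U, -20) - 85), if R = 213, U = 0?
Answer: 23/5 ≈ 4.6000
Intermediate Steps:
G(M, l) = -3*l
(-328 + R)/(G(U, -20) - 85) = (-328 + 213)/(-3*(-20) - 85) = -115/(60 - 85) = -115/(-25) = -115*(-1/25) = 23/5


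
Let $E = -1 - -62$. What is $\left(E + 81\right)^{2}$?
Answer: $20164$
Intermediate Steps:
$E = 61$ ($E = -1 + 62 = 61$)
$\left(E + 81\right)^{2} = \left(61 + 81\right)^{2} = 142^{2} = 20164$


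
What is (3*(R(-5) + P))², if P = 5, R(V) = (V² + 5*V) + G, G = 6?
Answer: 1089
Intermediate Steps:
R(V) = 6 + V² + 5*V (R(V) = (V² + 5*V) + 6 = 6 + V² + 5*V)
(3*(R(-5) + P))² = (3*((6 + (-5)² + 5*(-5)) + 5))² = (3*((6 + 25 - 25) + 5))² = (3*(6 + 5))² = (3*11)² = 33² = 1089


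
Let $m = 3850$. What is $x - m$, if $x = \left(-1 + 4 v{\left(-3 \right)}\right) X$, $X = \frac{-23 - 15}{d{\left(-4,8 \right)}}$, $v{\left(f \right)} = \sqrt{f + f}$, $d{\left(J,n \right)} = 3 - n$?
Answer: $- \frac{19288}{5} + \frac{152 i \sqrt{6}}{5} \approx -3857.6 + 74.464 i$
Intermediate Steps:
$v{\left(f \right)} = \sqrt{2} \sqrt{f}$ ($v{\left(f \right)} = \sqrt{2 f} = \sqrt{2} \sqrt{f}$)
$X = \frac{38}{5}$ ($X = \frac{-23 - 15}{3 - 8} = - \frac{38}{3 - 8} = - \frac{38}{-5} = \left(-38\right) \left(- \frac{1}{5}\right) = \frac{38}{5} \approx 7.6$)
$x = - \frac{38}{5} + \frac{152 i \sqrt{6}}{5}$ ($x = \left(-1 + 4 \sqrt{2} \sqrt{-3}\right) \frac{38}{5} = \left(-1 + 4 \sqrt{2} i \sqrt{3}\right) \frac{38}{5} = \left(-1 + 4 i \sqrt{6}\right) \frac{38}{5} = - \frac{38}{5} + \frac{152 i \sqrt{6}}{5} \approx -7.6 + 74.464 i$)
$x - m = \left(- \frac{38}{5} + \frac{152 i \sqrt{6}}{5}\right) - 3850 = - \frac{19288}{5} + \frac{152 i \sqrt{6}}{5}$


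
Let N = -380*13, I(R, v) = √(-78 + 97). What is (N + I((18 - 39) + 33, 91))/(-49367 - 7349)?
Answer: 1235/14179 - √19/56716 ≈ 0.087024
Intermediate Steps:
I(R, v) = √19
N = -4940
(N + I((18 - 39) + 33, 91))/(-49367 - 7349) = (-4940 + √19)/(-49367 - 7349) = (-4940 + √19)/(-56716) = (-4940 + √19)*(-1/56716) = 1235/14179 - √19/56716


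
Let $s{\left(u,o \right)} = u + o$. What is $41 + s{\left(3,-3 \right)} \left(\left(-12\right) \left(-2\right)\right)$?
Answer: $41$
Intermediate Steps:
$s{\left(u,o \right)} = o + u$
$41 + s{\left(3,-3 \right)} \left(\left(-12\right) \left(-2\right)\right) = 41 + \left(-3 + 3\right) \left(\left(-12\right) \left(-2\right)\right) = 41 + 0 \cdot 24 = 41 + 0 = 41$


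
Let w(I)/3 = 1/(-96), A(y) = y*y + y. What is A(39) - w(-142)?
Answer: 49921/32 ≈ 1560.0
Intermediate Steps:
A(y) = y + y² (A(y) = y² + y = y + y²)
w(I) = -1/32 (w(I) = 3/(-96) = 3*(-1/96) = -1/32)
A(39) - w(-142) = 39*(1 + 39) - 1*(-1/32) = 39*40 + 1/32 = 1560 + 1/32 = 49921/32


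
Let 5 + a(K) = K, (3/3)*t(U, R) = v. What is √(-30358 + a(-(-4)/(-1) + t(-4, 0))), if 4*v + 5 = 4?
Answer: I*√121469/2 ≈ 174.26*I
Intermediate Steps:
v = -¼ (v = -5/4 + (¼)*4 = -5/4 + 1 = -¼ ≈ -0.25000)
t(U, R) = -¼
a(K) = -5 + K
√(-30358 + a(-(-4)/(-1) + t(-4, 0))) = √(-30358 + (-5 + (-(-4)/(-1) - ¼))) = √(-30358 + (-5 + (-(-4)*(-1) - ¼))) = √(-30358 + (-5 + (-4*1 - ¼))) = √(-30358 + (-5 + (-4 - ¼))) = √(-30358 + (-5 - 17/4)) = √(-30358 - 37/4) = √(-121469/4) = I*√121469/2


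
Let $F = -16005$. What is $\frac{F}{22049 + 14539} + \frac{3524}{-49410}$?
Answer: $- \frac{153290527}{301302180} \approx -0.50876$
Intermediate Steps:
$\frac{F}{22049 + 14539} + \frac{3524}{-49410} = - \frac{16005}{22049 + 14539} + \frac{3524}{-49410} = - \frac{16005}{36588} + 3524 \left(- \frac{1}{49410}\right) = \left(-16005\right) \frac{1}{36588} - \frac{1762}{24705} = - \frac{5335}{12196} - \frac{1762}{24705} = - \frac{153290527}{301302180}$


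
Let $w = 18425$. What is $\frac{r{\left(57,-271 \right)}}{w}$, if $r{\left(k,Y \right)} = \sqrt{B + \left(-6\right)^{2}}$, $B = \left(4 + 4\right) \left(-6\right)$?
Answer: $\frac{2 i \sqrt{3}}{18425} \approx 0.00018801 i$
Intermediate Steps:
$B = -48$ ($B = 8 \left(-6\right) = -48$)
$r{\left(k,Y \right)} = 2 i \sqrt{3}$ ($r{\left(k,Y \right)} = \sqrt{-48 + \left(-6\right)^{2}} = \sqrt{-48 + 36} = \sqrt{-12} = 2 i \sqrt{3}$)
$\frac{r{\left(57,-271 \right)}}{w} = \frac{2 i \sqrt{3}}{18425}$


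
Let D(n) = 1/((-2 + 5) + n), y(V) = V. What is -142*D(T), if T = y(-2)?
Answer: -142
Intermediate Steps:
T = -2
D(n) = 1/(3 + n)
-142*D(T) = -142/(3 - 2) = -142/1 = -142*1 = -142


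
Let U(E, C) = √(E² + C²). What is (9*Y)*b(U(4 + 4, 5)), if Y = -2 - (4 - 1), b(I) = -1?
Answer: 45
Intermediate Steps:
U(E, C) = √(C² + E²)
Y = -5 (Y = -2 - 1*3 = -2 - 3 = -5)
(9*Y)*b(U(4 + 4, 5)) = (9*(-5))*(-1) = -45*(-1) = 45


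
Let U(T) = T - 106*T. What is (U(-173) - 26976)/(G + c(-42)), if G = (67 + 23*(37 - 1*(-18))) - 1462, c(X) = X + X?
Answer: 8811/214 ≈ 41.173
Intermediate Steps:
U(T) = -105*T
c(X) = 2*X
G = -130 (G = (67 + 23*(37 + 18)) - 1462 = (67 + 23*55) - 1462 = (67 + 1265) - 1462 = 1332 - 1462 = -130)
(U(-173) - 26976)/(G + c(-42)) = (-105*(-173) - 26976)/(-130 + 2*(-42)) = (18165 - 26976)/(-130 - 84) = -8811/(-214) = -8811*(-1/214) = 8811/214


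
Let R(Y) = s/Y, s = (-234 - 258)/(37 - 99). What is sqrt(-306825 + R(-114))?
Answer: I*sqrt(106444059974)/589 ≈ 553.92*I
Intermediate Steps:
s = 246/31 (s = -492/(-62) = -492*(-1/62) = 246/31 ≈ 7.9355)
R(Y) = 246/(31*Y)
sqrt(-306825 + R(-114)) = sqrt(-306825 + (246/31)/(-114)) = sqrt(-306825 + (246/31)*(-1/114)) = sqrt(-306825 - 41/589) = sqrt(-180719966/589) = I*sqrt(106444059974)/589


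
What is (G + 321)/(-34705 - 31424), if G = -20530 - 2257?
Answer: 478/1407 ≈ 0.33973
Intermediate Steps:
G = -22787
(G + 321)/(-34705 - 31424) = (-22787 + 321)/(-34705 - 31424) = -22466/(-66129) = -22466*(-1/66129) = 478/1407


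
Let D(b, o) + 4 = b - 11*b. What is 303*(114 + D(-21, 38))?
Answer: 96960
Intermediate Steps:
D(b, o) = -4 - 10*b (D(b, o) = -4 + (b - 11*b) = -4 - 10*b)
303*(114 + D(-21, 38)) = 303*(114 + (-4 - 10*(-21))) = 303*(114 + (-4 + 210)) = 303*(114 + 206) = 303*320 = 96960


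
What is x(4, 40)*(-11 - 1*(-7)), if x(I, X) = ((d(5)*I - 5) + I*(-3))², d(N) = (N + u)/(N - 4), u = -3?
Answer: -324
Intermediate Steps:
d(N) = (-3 + N)/(-4 + N) (d(N) = (N - 3)/(N - 4) = (-3 + N)/(-4 + N))
x(I, X) = (-5 - I)² (x(I, X) = ((((-3 + 5)/(-4 + 5))*I - 5) + I*(-3))² = (((2/1)*I - 5) - 3*I)² = (((1*2)*I - 5) - 3*I)² = ((2*I - 5) - 3*I)² = ((-5 + 2*I) - 3*I)² = (-5 - I)²)
x(4, 40)*(-11 - 1*(-7)) = (5 + 4)²*(-11 - 1*(-7)) = 9²*(-11 + 7) = 81*(-4) = -324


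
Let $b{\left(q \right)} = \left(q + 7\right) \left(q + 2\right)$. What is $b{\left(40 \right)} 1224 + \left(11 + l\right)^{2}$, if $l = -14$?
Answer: $2416185$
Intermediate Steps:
$b{\left(q \right)} = \left(2 + q\right) \left(7 + q\right)$ ($b{\left(q \right)} = \left(7 + q\right) \left(2 + q\right) = \left(2 + q\right) \left(7 + q\right)$)
$b{\left(40 \right)} 1224 + \left(11 + l\right)^{2} = \left(14 + 40^{2} + 9 \cdot 40\right) 1224 + \left(11 - 14\right)^{2} = \left(14 + 1600 + 360\right) 1224 + \left(-3\right)^{2} = 1974 \cdot 1224 + 9 = 2416176 + 9 = 2416185$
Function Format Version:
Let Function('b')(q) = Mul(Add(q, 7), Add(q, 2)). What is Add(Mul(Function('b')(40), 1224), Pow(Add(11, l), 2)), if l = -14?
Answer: 2416185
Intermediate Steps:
Function('b')(q) = Mul(Add(2, q), Add(7, q)) (Function('b')(q) = Mul(Add(7, q), Add(2, q)) = Mul(Add(2, q), Add(7, q)))
Add(Mul(Function('b')(40), 1224), Pow(Add(11, l), 2)) = Add(Mul(Add(14, Pow(40, 2), Mul(9, 40)), 1224), Pow(Add(11, -14), 2)) = Add(Mul(Add(14, 1600, 360), 1224), Pow(-3, 2)) = Add(Mul(1974, 1224), 9) = Add(2416176, 9) = 2416185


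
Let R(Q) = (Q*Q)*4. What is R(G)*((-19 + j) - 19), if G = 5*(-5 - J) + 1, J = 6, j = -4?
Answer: -489888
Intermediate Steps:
G = -54 (G = 5*(-5 - 1*6) + 1 = 5*(-5 - 6) + 1 = 5*(-11) + 1 = -55 + 1 = -54)
R(Q) = 4*Q² (R(Q) = Q²*4 = 4*Q²)
R(G)*((-19 + j) - 19) = (4*(-54)²)*((-19 - 4) - 19) = (4*2916)*(-23 - 19) = 11664*(-42) = -489888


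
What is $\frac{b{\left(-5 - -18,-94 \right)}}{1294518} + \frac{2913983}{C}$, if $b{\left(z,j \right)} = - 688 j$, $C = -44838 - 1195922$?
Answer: $- \frac{1845980507237}{803093076840} \approx -2.2986$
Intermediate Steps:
$C = -1240760$
$\frac{b{\left(-5 - -18,-94 \right)}}{1294518} + \frac{2913983}{C} = \frac{\left(-688\right) \left(-94\right)}{1294518} + \frac{2913983}{-1240760} = 64672 \cdot \frac{1}{1294518} + 2913983 \left(- \frac{1}{1240760}\right) = \frac{32336}{647259} - \frac{2913983}{1240760} = - \frac{1845980507237}{803093076840}$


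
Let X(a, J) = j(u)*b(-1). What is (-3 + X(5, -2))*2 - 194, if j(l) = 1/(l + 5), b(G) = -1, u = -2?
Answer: -602/3 ≈ -200.67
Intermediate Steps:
j(l) = 1/(5 + l)
X(a, J) = -⅓ (X(a, J) = -1/(5 - 2) = -1/3 = (⅓)*(-1) = -⅓)
(-3 + X(5, -2))*2 - 194 = (-3 - ⅓)*2 - 194 = -10/3*2 - 194 = -20/3 - 194 = -602/3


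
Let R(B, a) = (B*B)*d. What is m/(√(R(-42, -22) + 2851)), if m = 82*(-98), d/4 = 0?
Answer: -8036*√2851/2851 ≈ -150.50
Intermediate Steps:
d = 0 (d = 4*0 = 0)
R(B, a) = 0 (R(B, a) = (B*B)*0 = B²*0 = 0)
m = -8036
m/(√(R(-42, -22) + 2851)) = -8036/√(0 + 2851) = -8036*√2851/2851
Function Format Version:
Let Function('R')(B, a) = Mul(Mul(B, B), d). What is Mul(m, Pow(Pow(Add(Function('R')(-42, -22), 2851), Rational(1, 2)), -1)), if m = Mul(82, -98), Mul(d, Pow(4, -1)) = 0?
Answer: Mul(Rational(-8036, 2851), Pow(2851, Rational(1, 2))) ≈ -150.50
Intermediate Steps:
d = 0 (d = Mul(4, 0) = 0)
Function('R')(B, a) = 0 (Function('R')(B, a) = Mul(Mul(B, B), 0) = Mul(Pow(B, 2), 0) = 0)
m = -8036
Mul(m, Pow(Pow(Add(Function('R')(-42, -22), 2851), Rational(1, 2)), -1)) = Mul(-8036, Pow(Pow(Add(0, 2851), Rational(1, 2)), -1)) = Mul(-8036, Pow(Pow(2851, Rational(1, 2)), -1)) = Mul(-8036, Mul(Rational(1, 2851), Pow(2851, Rational(1, 2)))) = Mul(Rational(-8036, 2851), Pow(2851, Rational(1, 2)))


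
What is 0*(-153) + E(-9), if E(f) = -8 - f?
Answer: 1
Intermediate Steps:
0*(-153) + E(-9) = 0*(-153) + (-8 - 1*(-9)) = 0 + (-8 + 9) = 0 + 1 = 1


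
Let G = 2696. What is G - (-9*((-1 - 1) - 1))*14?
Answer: 2318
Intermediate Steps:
G - (-9*((-1 - 1) - 1))*14 = 2696 - (-9*((-1 - 1) - 1))*14 = 2696 - (-9*(-2 - 1))*14 = 2696 - (-9*(-3))*14 = 2696 - 27*14 = 2696 - 1*378 = 2696 - 378 = 2318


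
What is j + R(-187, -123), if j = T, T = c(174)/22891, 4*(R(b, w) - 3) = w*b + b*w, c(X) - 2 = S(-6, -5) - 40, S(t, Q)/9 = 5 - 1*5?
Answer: 526653161/45782 ≈ 11504.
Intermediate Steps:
S(t, Q) = 0 (S(t, Q) = 9*(5 - 1*5) = 9*(5 - 5) = 9*0 = 0)
c(X) = -38 (c(X) = 2 + (0 - 40) = 2 - 40 = -38)
R(b, w) = 3 + b*w/2 (R(b, w) = 3 + (w*b + b*w)/4 = 3 + (b*w + b*w)/4 = 3 + (2*b*w)/4 = 3 + b*w/2)
T = -38/22891 ≈ -0.0016600
j = -38/22891 ≈ -0.0016600
j + R(-187, -123) = -38/22891 + (3 + (1/2)*(-187)*(-123)) = -38/22891 + (3 + 23001/2) = -38/22891 + 23007/2 = 526653161/45782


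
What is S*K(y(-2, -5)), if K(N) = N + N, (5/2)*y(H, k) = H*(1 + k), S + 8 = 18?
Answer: 64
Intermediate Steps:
S = 10 (S = -8 + 18 = 10)
y(H, k) = 2*H*(1 + k)/5 (y(H, k) = 2*(H*(1 + k))/5 = 2*H*(1 + k)/5)
K(N) = 2*N
S*K(y(-2, -5)) = 10*(2*((2/5)*(-2)*(1 - 5))) = 10*(2*((2/5)*(-2)*(-4))) = 10*(2*(16/5)) = 10*(32/5) = 64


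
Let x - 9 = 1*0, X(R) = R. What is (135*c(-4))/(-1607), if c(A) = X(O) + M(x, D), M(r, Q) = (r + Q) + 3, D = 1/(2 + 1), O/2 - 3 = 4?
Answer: -3555/1607 ≈ -2.2122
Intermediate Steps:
O = 14 (O = 6 + 2*4 = 6 + 8 = 14)
x = 9 (x = 9 + 1*0 = 9 + 0 = 9)
D = 1/3 ≈ 0.33333
M(r, Q) = 3 + Q + r (M(r, Q) = (Q + r) + 3 = 3 + Q + r)
c(A) = 79/3 (c(A) = 14 + (3 + 1/3 + 9) = 14 + 37/3 = 79/3)
(135*c(-4))/(-1607) = (135*(79/3))/(-1607) = 3555*(-1/1607) = -3555/1607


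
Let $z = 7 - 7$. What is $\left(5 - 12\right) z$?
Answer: $0$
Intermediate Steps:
$z = 0$ ($z = 7 - 7 = 0$)
$\left(5 - 12\right) z = \left(5 - 12\right) 0 = \left(-7\right) 0 = 0$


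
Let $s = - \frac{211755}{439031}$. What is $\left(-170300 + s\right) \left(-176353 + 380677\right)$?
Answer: $- \frac{15276731545121820}{439031} \approx -3.4796 \cdot 10^{10}$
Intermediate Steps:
$s = - \frac{211755}{439031}$ ($s = \left(-211755\right) \frac{1}{439031} = - \frac{211755}{439031} \approx -0.48232$)
$\left(-170300 + s\right) \left(-176353 + 380677\right) = \left(-170300 - \frac{211755}{439031}\right) \left(-176353 + 380677\right) = \left(- \frac{74767191055}{439031}\right) 204324 = - \frac{15276731545121820}{439031}$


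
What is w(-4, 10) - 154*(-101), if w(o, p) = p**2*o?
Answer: 15154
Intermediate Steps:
w(o, p) = o*p**2
w(-4, 10) - 154*(-101) = -4*10**2 - 154*(-101) = -4*100 + 15554 = -400 + 15554 = 15154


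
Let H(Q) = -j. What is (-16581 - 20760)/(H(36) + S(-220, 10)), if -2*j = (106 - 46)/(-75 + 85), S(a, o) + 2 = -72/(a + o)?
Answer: -1306935/47 ≈ -27807.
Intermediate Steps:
S(a, o) = -2 - 72/(a + o)
j = -3 (j = -(106 - 46)/(2*(-75 + 85)) = -30/10 = -1/2*6 = -3)
H(Q) = 3 (H(Q) = -1*(-3) = 3)
(-16581 - 20760)/(H(36) + S(-220, 10)) = (-16581 - 20760)/(3 + 2*(-36 - 1*(-220) - 1*10)/(-220 + 10)) = -37341/(3 + 2*(-36 + 220 - 10)/(-210)) = -37341/(3 + 2*(-1/210)*174) = -37341/(3 - 58/35) = -37341/47/35 = -37341*35/47 = -1306935/47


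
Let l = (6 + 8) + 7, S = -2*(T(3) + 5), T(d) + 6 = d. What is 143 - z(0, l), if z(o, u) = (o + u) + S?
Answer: 126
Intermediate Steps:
T(d) = -6 + d
S = -4 (S = -2*((-6 + 3) + 5) = -2*(-3 + 5) = -2*2 = -4)
l = 21 (l = 14 + 7 = 21)
z(o, u) = -4 + o + u (z(o, u) = (o + u) - 4 = -4 + o + u)
143 - z(0, l) = 143 - (-4 + 0 + 21) = 143 - 1*17 = 143 - 17 = 126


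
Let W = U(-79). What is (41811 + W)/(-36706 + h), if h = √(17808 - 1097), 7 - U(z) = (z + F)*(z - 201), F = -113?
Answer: 438343052/1347313725 + 11942*√16711/1347313725 ≈ 0.32649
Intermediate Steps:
U(z) = 7 - (-201 + z)*(-113 + z) (U(z) = 7 - (z - 113)*(z - 201) = 7 - (-113 + z)*(-201 + z) = 7 - (-201 + z)*(-113 + z))
h = √16711 ≈ 129.27
W = -53753 (W = -22706 - 1*(-79)² + 314*(-79) = -22706 - 1*6241 - 24806 = -22706 - 6241 - 24806 = -53753)
(41811 + W)/(-36706 + h) = (41811 - 53753)/(-36706 + √16711) = -11942/(-36706 + √16711)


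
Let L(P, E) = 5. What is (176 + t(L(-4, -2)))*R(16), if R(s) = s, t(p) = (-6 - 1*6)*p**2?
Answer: -1984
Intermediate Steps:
t(p) = -12*p**2 (t(p) = (-6 - 6)*p**2 = -12*p**2)
(176 + t(L(-4, -2)))*R(16) = (176 - 12*5**2)*16 = (176 - 12*25)*16 = (176 - 300)*16 = -124*16 = -1984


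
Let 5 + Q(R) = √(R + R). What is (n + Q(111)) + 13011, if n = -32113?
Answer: -19107 + √222 ≈ -19092.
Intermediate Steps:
Q(R) = -5 + √2*√R (Q(R) = -5 + √(R + R) = -5 + √(2*R) = -5 + √2*√R)
(n + Q(111)) + 13011 = (-32113 + (-5 + √2*√111)) + 13011 = (-32113 + (-5 + √222)) + 13011 = (-32118 + √222) + 13011 = -19107 + √222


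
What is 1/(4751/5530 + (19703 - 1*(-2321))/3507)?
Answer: 2770530/19779211 ≈ 0.14007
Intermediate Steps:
1/(4751/5530 + (19703 - 1*(-2321))/3507) = 1/(4751*(1/5530) + (19703 + 2321)*(1/3507)) = 1/(4751/5530 + 22024*(1/3507)) = 1/(4751/5530 + 22024/3507) = 1/(19779211/2770530) = 2770530/19779211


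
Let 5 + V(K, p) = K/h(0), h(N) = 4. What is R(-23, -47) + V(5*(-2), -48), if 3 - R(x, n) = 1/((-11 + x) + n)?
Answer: -727/162 ≈ -4.4877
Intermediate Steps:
R(x, n) = 3 - 1/(-11 + n + x) (R(x, n) = 3 - 1/((-11 + x) + n) = 3 - 1/(-11 + n + x))
V(K, p) = -5 + K/4
R(-23, -47) + V(5*(-2), -48) = (-34 + 3*(-47) + 3*(-23))/(-11 - 47 - 23) + (-5 + (5*(-2))/4) = (-34 - 141 - 69)/(-81) + (-5 + (¼)*(-10)) = -1/81*(-244) + (-5 - 5/2) = 244/81 - 15/2 = -727/162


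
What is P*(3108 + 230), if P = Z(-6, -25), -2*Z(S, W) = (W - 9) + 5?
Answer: 48401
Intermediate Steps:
Z(S, W) = 2 - W/2 (Z(S, W) = -((W - 9) + 5)/2 = -((-9 + W) + 5)/2 = -(-4 + W)/2 = 2 - W/2)
P = 29/2 (P = 2 - 1/2*(-25) = 2 + 25/2 = 29/2 ≈ 14.500)
P*(3108 + 230) = 29*(3108 + 230)/2 = (29/2)*3338 = 48401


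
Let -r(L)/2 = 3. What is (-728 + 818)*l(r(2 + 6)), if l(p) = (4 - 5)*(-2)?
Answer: 180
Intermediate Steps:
r(L) = -6 (r(L) = -2*3 = -6)
l(p) = 2 (l(p) = -1*(-2) = 2)
(-728 + 818)*l(r(2 + 6)) = (-728 + 818)*2 = 90*2 = 180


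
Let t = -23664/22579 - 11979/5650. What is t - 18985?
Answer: -2422346255191/127571350 ≈ -18988.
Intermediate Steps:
t = -404175441/127571350 (t = -23664*1/22579 - 11979*1/5650 = -23664/22579 - 11979/5650 = -404175441/127571350 ≈ -3.1682)
t - 18985 = -404175441/127571350 - 18985 = -2422346255191/127571350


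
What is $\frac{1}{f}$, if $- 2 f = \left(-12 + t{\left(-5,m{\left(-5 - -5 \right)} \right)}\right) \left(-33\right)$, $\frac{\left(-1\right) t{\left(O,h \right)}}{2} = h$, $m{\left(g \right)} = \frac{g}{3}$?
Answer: $- \frac{1}{198} \approx -0.0050505$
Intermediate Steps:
$m{\left(g \right)} = \frac{g}{3}$ ($m{\left(g \right)} = g \frac{1}{3} = \frac{g}{3}$)
$t{\left(O,h \right)} = - 2 h$
$f = -198$ ($f = - \frac{\left(-12 - 2 \frac{-5 - -5}{3}\right) \left(-33\right)}{2} = - \frac{\left(-12 - 2 \frac{-5 + 5}{3}\right) \left(-33\right)}{2} = - \frac{\left(-12 - 2 \cdot \frac{1}{3} \cdot 0\right) \left(-33\right)}{2} = - \frac{\left(-12 - 0\right) \left(-33\right)}{2} = - \frac{\left(-12 + 0\right) \left(-33\right)}{2} = - \frac{\left(-12\right) \left(-33\right)}{2} = \left(- \frac{1}{2}\right) 396 = -198$)
$\frac{1}{f} = \frac{1}{-198} = - \frac{1}{198}$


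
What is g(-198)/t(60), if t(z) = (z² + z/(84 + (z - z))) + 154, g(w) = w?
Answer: -462/8761 ≈ -0.052734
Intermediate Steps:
t(z) = 154 + z² + z/84 (t(z) = (z² + z/(84 + 0)) + 154 = (z² + z/84) + 154 = 154 + z² + z/84)
g(-198)/t(60) = -198/(154 + 60² + (1/84)*60) = -198/(154 + 3600 + 5/7) = -198/26283/7 = -198*7/26283 = -462/8761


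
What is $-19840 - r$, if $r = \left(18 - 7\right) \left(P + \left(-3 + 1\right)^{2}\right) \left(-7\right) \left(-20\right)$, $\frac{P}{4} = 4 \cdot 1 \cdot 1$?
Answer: $-50640$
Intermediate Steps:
$P = 16$ ($P = 4 \cdot 4 \cdot 1 \cdot 1 = 4 \cdot 4 \cdot 1 = 4 \cdot 4 = 16$)
$r = 30800$ ($r = \left(18 - 7\right) \left(16 + \left(-3 + 1\right)^{2}\right) \left(-7\right) \left(-20\right) = 11 \left(16 + \left(-2\right)^{2}\right) \left(-7\right) \left(-20\right) = 11 \left(16 + 4\right) \left(-7\right) \left(-20\right) = 11 \cdot 20 \left(-7\right) \left(-20\right) = 220 \left(-7\right) \left(-20\right) = \left(-1540\right) \left(-20\right) = 30800$)
$-19840 - r = -19840 - 30800 = -50640$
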